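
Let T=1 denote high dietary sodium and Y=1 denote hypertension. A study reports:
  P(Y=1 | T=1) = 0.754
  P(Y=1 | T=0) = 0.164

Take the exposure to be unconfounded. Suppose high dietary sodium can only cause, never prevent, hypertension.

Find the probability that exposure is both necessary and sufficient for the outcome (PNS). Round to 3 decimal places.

Let p₁ = 0.754, p₀ = 0.164.
Under exogeneity and monotonicity, PNS = p₁ − p₀.
PNS = 0.754 − 0.164 = 0.59

PNS ≈ 0.590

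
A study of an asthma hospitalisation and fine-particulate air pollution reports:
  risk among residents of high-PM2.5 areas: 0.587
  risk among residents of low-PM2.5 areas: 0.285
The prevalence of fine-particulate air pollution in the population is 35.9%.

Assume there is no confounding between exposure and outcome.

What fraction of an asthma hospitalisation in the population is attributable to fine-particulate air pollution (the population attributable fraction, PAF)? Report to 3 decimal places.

PAF ≈ 0.276

Let p₁ = 0.587, p₀ = 0.285.
Overall risk P(Y=1) = π·p₁ + (1−π)·p₀ = 0.359×0.587 + 0.641×0.285 = 0.39342.
Under exogeneity, PAF = [P(Y=1) − p₀] / P(Y=1).
PAF = (0.39342 − 0.285) / 0.39342 ≈ 0.2756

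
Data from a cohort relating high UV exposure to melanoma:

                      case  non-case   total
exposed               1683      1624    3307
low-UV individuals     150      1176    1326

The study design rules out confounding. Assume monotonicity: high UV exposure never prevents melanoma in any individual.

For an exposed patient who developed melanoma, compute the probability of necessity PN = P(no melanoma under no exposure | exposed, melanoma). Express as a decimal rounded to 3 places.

p₁ = P(outcome | exposed) = 1683/3307 = 0.50892
p₀ = P(outcome | unexposed) = 150/1326 = 0.11312
Under exogeneity and monotonicity, PN = (p₁ − p₀) / p₁.
PN = (0.50892 − 0.11312) / 0.50892 = 0.3958 / 0.50892 ≈ 0.7777

PN ≈ 0.778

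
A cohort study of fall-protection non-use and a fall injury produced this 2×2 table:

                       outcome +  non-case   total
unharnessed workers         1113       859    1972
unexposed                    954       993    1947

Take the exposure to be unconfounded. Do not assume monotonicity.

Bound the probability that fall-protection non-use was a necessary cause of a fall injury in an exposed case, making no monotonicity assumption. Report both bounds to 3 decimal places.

0.132 ≤ PN ≤ 0.904

p₁ = P(outcome | exposed) = 1113/1972 = 0.5644
p₀ = P(outcome | unexposed) = 954/1947 = 0.48998
Under exogeneity alone the bounds on PN are max{0,(p₁−p₀)/p₁} ≤ PN ≤ min{1,(1−p₀)/p₁}.
  lower = (p₁ − p₀)/p₁ = 0.074417 / 0.5644 ≈ 0.1319
  upper = min{1, (1 − p₀)/p₁} = 0.51002 / 0.5644 ≈ 0.9036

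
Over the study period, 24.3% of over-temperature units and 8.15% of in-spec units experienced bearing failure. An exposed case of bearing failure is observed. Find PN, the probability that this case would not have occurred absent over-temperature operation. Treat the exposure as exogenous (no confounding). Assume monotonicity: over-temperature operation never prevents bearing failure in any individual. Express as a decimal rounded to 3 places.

p₁ = 0.243, p₀ = 0.0815.
Under exogeneity and monotonicity, PN = (p₁ − p₀) / p₁.
PN = (0.243 − 0.0815) / 0.243 = 0.1615 / 0.243 ≈ 0.6646

PN ≈ 0.665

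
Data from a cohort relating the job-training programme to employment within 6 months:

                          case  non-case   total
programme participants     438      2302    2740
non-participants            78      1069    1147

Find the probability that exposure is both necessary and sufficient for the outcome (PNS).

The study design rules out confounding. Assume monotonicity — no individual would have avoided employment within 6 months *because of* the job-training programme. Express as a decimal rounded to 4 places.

PNS ≈ 0.0919

p₁ = P(outcome | exposed) = 438/2740 = 0.15985
p₀ = P(outcome | unexposed) = 78/1147 = 0.068003
Under exogeneity and monotonicity, PNS = p₁ − p₀.
PNS = 0.15985 − 0.068003 = 0.091851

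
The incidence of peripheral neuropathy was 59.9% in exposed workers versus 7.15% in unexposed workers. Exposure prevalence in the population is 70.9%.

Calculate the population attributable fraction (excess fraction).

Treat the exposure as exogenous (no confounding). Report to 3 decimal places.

PAF ≈ 0.840

p₁ = 0.599, p₀ = 0.0715.
Overall risk P(Y=1) = π·p₁ + (1−π)·p₀ = 0.709×0.599 + 0.291×0.0715 = 0.4455.
Under exogeneity, PAF = [P(Y=1) − p₀] / P(Y=1).
PAF = (0.4455 − 0.0715) / 0.4455 ≈ 0.8395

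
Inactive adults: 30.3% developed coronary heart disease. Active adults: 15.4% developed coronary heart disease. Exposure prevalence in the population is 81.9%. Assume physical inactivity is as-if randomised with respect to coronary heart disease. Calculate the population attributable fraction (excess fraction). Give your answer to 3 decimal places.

PAF ≈ 0.442

p₁ = 0.303, p₀ = 0.154.
Overall risk P(Y=1) = π·p₁ + (1−π)·p₀ = 0.819×0.303 + 0.181×0.154 = 0.27603.
Under exogeneity, PAF = [P(Y=1) − p₀] / P(Y=1).
PAF = (0.27603 − 0.154) / 0.27603 ≈ 0.4421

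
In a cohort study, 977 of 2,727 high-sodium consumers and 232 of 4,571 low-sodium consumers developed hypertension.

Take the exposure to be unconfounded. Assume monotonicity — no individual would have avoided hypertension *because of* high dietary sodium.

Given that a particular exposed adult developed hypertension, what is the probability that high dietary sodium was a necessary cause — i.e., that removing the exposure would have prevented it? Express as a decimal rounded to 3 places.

PN ≈ 0.858

p₁ = P(outcome | exposed) = 977/2727 = 0.35827
p₀ = P(outcome | unexposed) = 232/4571 = 0.050755
Under exogeneity and monotonicity, PN = (p₁ − p₀) / p₁.
PN = (0.35827 − 0.050755) / 0.35827 = 0.30751 / 0.35827 ≈ 0.8583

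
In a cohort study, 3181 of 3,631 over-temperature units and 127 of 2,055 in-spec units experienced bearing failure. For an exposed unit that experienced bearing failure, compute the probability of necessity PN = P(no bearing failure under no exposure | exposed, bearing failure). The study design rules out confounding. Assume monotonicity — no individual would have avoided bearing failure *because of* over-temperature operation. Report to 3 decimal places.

PN ≈ 0.929

p₁ = P(outcome | exposed) = 3181/3631 = 0.87607
p₀ = P(outcome | unexposed) = 127/2055 = 0.0618
Under exogeneity and monotonicity, PN = (p₁ − p₀) / p₁.
PN = (0.87607 − 0.0618) / 0.87607 = 0.81427 / 0.87607 ≈ 0.9295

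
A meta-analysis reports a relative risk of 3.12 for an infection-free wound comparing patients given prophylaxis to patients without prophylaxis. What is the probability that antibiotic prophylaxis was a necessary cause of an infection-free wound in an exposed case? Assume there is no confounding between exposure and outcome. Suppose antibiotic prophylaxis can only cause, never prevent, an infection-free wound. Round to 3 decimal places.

Under exogeneity and monotonicity, PN = (RR − 1) / RR = 1 − 1/RR.
PN = (3.12 − 1) / 3.12 = 2.12 / 3.12 ≈ 0.6795

PN ≈ 0.679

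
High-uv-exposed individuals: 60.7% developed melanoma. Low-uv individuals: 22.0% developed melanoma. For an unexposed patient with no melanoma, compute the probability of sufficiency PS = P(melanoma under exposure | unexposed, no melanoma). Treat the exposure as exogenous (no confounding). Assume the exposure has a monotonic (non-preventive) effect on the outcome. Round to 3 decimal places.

PS ≈ 0.496

p₁ = 0.607, p₀ = 0.22.
Under exogeneity and monotonicity, PS = (p₁ − p₀) / (1 − p₀).
PS = (0.607 − 0.22) / (1 − 0.22) = 0.387 / 0.78 ≈ 0.4962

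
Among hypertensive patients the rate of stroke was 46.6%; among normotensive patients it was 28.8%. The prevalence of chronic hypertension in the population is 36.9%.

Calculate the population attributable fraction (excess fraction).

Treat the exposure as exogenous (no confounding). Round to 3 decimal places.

PAF ≈ 0.186

p₁ = 0.466, p₀ = 0.288.
Overall risk P(Y=1) = π·p₁ + (1−π)·p₀ = 0.369×0.466 + 0.631×0.288 = 0.35368.
Under exogeneity, PAF = [P(Y=1) − p₀] / P(Y=1).
PAF = (0.35368 − 0.288) / 0.35368 ≈ 0.1857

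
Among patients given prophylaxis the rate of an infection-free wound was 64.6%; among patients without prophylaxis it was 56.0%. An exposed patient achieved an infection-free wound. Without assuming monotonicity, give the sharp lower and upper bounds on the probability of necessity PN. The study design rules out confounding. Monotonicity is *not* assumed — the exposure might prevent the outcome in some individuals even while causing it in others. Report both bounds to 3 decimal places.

0.133 ≤ PN ≤ 0.681

p₁ = 0.646, p₀ = 0.56.
Under exogeneity alone the bounds on PN are max{0,(p₁−p₀)/p₁} ≤ PN ≤ min{1,(1−p₀)/p₁}.
  lower = (p₁ − p₀)/p₁ = 0.086 / 0.646 ≈ 0.1331
  upper = min{1, (1 − p₀)/p₁} = 0.44 / 0.646 ≈ 0.6811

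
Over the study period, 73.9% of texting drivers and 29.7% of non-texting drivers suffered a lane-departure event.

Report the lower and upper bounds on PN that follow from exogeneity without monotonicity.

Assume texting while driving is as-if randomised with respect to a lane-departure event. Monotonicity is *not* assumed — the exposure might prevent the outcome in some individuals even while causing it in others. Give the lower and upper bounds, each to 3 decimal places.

p₁ = 0.739, p₀ = 0.297.
Under exogeneity alone the bounds on PN are max{0,(p₁−p₀)/p₁} ≤ PN ≤ min{1,(1−p₀)/p₁}.
  lower = (p₁ − p₀)/p₁ = 0.442 / 0.739 ≈ 0.5981
  upper = min{1, (1 − p₀)/p₁} = 0.703 / 0.739 ≈ 0.9513

0.598 ≤ PN ≤ 0.951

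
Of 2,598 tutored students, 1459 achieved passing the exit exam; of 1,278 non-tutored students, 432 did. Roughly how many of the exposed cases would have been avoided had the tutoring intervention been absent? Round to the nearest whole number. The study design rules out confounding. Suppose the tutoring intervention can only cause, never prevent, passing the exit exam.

p₁ = P(outcome | exposed) = 1459/2598 = 0.56159
p₀ = P(outcome | unexposed) = 432/1278 = 0.33803
PN = (p₁ − p₀)/p₁ = (0.56159 − 0.33803) / 0.56159 ≈ 0.39808.
Attributable cases ≈ PN × (exposed cases) = 0.39808 × 1459 ≈ 580.80.

about 581 cases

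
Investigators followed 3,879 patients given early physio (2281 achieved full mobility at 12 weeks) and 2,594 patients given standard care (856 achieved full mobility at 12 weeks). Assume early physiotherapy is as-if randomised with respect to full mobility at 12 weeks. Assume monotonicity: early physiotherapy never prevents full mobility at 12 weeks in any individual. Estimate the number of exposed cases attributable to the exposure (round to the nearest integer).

about 1001 cases

p₁ = P(outcome | exposed) = 2281/3879 = 0.58804
p₀ = P(outcome | unexposed) = 856/2594 = 0.32999
PN = (p₁ − p₀)/p₁ = (0.58804 − 0.32999) / 0.58804 ≈ 0.43883.
Attributable cases ≈ PN × (exposed cases) = 0.43883 × 2281 ≈ 1000.96.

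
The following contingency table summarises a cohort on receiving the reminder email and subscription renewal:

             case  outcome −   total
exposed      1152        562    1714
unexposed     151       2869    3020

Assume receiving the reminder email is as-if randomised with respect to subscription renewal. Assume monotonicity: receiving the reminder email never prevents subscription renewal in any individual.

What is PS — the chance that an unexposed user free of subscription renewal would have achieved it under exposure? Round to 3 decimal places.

PS ≈ 0.655

p₁ = P(outcome | exposed) = 1152/1714 = 0.67211
p₀ = P(outcome | unexposed) = 151/3020 = 0.05
Under exogeneity and monotonicity, PS = (p₁ − p₀) / (1 − p₀).
PS = (0.67211 − 0.05) / (1 − 0.05) = 0.62211 / 0.95 ≈ 0.6549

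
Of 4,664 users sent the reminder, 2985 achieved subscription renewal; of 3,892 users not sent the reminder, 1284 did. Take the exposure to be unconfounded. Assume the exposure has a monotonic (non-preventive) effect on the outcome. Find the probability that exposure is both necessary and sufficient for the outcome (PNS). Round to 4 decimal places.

p₁ = P(outcome | exposed) = 2985/4664 = 0.64001
p₀ = P(outcome | unexposed) = 1284/3892 = 0.32991
Under exogeneity and monotonicity, PNS = p₁ − p₀.
PNS = 0.64001 − 0.32991 = 0.3101

PNS ≈ 0.3101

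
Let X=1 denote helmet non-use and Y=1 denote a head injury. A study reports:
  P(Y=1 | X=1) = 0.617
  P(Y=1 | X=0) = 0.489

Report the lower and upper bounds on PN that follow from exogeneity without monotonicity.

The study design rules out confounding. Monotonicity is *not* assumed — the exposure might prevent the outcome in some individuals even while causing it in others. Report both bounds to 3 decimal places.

Let p₁ = 0.617, p₀ = 0.489.
Under exogeneity alone the bounds on PN are max{0,(p₁−p₀)/p₁} ≤ PN ≤ min{1,(1−p₀)/p₁}.
  lower = (p₁ − p₀)/p₁ = 0.128 / 0.617 ≈ 0.2075
  upper = min{1, (1 − p₀)/p₁} = 0.511 / 0.617 ≈ 0.8282

0.207 ≤ PN ≤ 0.828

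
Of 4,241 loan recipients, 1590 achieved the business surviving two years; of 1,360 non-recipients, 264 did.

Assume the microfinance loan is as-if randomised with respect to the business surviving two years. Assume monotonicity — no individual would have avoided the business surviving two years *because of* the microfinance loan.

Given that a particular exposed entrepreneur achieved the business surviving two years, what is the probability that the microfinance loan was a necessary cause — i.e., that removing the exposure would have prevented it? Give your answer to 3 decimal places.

p₁ = P(outcome | exposed) = 1590/4241 = 0.37491
p₀ = P(outcome | unexposed) = 264/1360 = 0.19412
Under exogeneity and monotonicity, PN = (p₁ − p₀) / p₁.
PN = (0.37491 − 0.19412) / 0.37491 = 0.18079 / 0.37491 ≈ 0.4822

PN ≈ 0.482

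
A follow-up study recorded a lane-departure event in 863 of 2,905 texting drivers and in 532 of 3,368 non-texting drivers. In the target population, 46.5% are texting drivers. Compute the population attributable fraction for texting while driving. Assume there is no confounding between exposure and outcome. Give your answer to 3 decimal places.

p₁ = P(outcome | exposed) = 863/2905 = 0.29707
p₀ = P(outcome | unexposed) = 532/3368 = 0.15796
Overall risk P(Y=1) = π·p₁ + (1−π)·p₀ = 0.465×0.29707 + 0.535×0.15796 = 0.22265.
Under exogeneity, PAF = [P(Y=1) − p₀] / P(Y=1).
PAF = (0.22265 − 0.15796) / 0.22265 ≈ 0.2905

PAF ≈ 0.291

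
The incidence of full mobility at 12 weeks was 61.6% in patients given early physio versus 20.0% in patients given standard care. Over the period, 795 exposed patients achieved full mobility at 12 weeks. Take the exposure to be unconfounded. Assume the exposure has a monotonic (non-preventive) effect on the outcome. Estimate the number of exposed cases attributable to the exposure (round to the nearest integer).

p₁ = 0.616, p₀ = 0.2.
PN = (p₁ − p₀)/p₁ = (0.616 − 0.2) / 0.616 ≈ 0.67532.
Attributable cases ≈ PN × (exposed cases) = 0.67532 × 795 ≈ 536.88.

about 537 cases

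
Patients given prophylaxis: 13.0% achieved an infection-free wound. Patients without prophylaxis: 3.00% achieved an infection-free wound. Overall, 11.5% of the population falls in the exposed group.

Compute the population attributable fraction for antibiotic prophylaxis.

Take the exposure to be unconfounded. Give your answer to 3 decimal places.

PAF ≈ 0.277

p₁ = 0.13, p₀ = 0.03.
Overall risk P(Y=1) = π·p₁ + (1−π)·p₀ = 0.115×0.13 + 0.885×0.03 = 0.0415.
Under exogeneity, PAF = [P(Y=1) − p₀] / P(Y=1).
PAF = (0.0415 − 0.03) / 0.0415 ≈ 0.2771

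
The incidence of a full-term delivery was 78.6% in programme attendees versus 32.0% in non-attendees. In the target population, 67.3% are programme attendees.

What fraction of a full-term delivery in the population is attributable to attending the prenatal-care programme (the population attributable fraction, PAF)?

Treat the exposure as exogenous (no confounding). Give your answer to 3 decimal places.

PAF ≈ 0.495

p₁ = 0.786, p₀ = 0.32.
Overall risk P(Y=1) = π·p₁ + (1−π)·p₀ = 0.673×0.786 + 0.327×0.32 = 0.63362.
Under exogeneity, PAF = [P(Y=1) − p₀] / P(Y=1).
PAF = (0.63362 − 0.32) / 0.63362 ≈ 0.4950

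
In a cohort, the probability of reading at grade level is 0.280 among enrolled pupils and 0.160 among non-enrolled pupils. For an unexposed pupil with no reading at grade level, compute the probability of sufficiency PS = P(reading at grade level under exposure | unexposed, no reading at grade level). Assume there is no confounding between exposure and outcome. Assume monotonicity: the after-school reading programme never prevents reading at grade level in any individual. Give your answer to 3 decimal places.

Let p₁ = 0.28, p₀ = 0.16.
Under exogeneity and monotonicity, PS = (p₁ − p₀) / (1 − p₀).
PS = (0.28 − 0.16) / (1 − 0.16) = 0.12 / 0.84 ≈ 0.1429

PS ≈ 0.143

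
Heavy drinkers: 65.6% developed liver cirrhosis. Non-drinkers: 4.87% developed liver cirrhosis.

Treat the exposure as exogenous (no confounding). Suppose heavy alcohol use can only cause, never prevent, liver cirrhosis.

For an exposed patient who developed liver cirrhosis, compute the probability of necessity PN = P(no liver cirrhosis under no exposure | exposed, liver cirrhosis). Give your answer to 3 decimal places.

PN ≈ 0.926

p₁ = 0.656, p₀ = 0.0487.
Under exogeneity and monotonicity, PN = (p₁ − p₀) / p₁.
PN = (0.656 − 0.0487) / 0.656 = 0.6073 / 0.656 ≈ 0.9258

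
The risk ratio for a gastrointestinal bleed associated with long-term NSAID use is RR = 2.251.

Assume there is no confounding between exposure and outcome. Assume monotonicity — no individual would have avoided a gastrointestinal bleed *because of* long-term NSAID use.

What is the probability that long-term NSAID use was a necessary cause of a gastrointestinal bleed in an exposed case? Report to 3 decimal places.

PN ≈ 0.556

Under exogeneity and monotonicity, PN = (RR − 1) / RR = 1 − 1/RR.
PN = (2.251 − 1) / 2.251 = 1.251 / 2.251 ≈ 0.5558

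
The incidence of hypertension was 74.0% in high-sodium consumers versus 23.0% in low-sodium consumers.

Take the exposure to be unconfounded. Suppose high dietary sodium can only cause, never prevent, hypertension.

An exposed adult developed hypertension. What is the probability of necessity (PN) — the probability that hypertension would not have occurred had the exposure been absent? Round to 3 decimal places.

p₁ = 0.74, p₀ = 0.23.
Under exogeneity and monotonicity, PN = (p₁ − p₀) / p₁.
PN = (0.74 − 0.23) / 0.74 = 0.51 / 0.74 ≈ 0.6892

PN ≈ 0.689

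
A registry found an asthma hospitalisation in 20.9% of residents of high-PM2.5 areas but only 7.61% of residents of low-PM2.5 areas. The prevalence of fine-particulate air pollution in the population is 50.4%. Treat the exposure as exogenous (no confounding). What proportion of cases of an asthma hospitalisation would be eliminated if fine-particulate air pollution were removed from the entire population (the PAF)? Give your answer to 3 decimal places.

PAF ≈ 0.468

p₁ = 0.209, p₀ = 0.0761.
Overall risk P(Y=1) = π·p₁ + (1−π)·p₀ = 0.504×0.209 + 0.496×0.0761 = 0.14308.
Under exogeneity, PAF = [P(Y=1) − p₀] / P(Y=1).
PAF = (0.14308 − 0.0761) / 0.14308 ≈ 0.4681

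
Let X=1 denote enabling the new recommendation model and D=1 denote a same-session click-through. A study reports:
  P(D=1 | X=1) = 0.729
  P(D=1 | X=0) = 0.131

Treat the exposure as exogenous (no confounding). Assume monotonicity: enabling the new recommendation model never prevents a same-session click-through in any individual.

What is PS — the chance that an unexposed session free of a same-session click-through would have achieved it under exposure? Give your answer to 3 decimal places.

PS ≈ 0.688

Let p₁ = 0.729, p₀ = 0.131.
Under exogeneity and monotonicity, PS = (p₁ − p₀) / (1 − p₀).
PS = (0.729 − 0.131) / (1 − 0.131) = 0.598 / 0.869 ≈ 0.6881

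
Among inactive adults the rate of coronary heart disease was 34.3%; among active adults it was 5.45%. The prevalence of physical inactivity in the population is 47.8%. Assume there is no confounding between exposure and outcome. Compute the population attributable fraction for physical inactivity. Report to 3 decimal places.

p₁ = 0.343, p₀ = 0.0545.
Overall risk P(Y=1) = π·p₁ + (1−π)·p₀ = 0.478×0.343 + 0.522×0.0545 = 0.1924.
Under exogeneity, PAF = [P(Y=1) − p₀] / P(Y=1).
PAF = (0.1924 − 0.0545) / 0.1924 ≈ 0.7167

PAF ≈ 0.717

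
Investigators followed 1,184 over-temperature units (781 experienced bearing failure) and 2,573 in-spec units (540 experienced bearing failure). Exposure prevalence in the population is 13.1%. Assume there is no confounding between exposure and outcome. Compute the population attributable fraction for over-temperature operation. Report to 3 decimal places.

PAF ≈ 0.219

p₁ = P(outcome | exposed) = 781/1184 = 0.65963
p₀ = P(outcome | unexposed) = 540/2573 = 0.20987
Overall risk P(Y=1) = π·p₁ + (1−π)·p₀ = 0.131×0.65963 + 0.869×0.20987 = 0.26879.
Under exogeneity, PAF = [P(Y=1) − p₀] / P(Y=1).
PAF = (0.26879 − 0.20987) / 0.26879 ≈ 0.2192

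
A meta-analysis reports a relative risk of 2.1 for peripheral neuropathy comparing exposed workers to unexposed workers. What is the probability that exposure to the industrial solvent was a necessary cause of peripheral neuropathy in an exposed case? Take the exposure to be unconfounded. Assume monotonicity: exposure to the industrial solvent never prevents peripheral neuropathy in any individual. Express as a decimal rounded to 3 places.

Under exogeneity and monotonicity, PN = (RR − 1) / RR = 1 − 1/RR.
PN = (2.1 − 1) / 2.1 = 1.1 / 2.1 ≈ 0.5238

PN ≈ 0.524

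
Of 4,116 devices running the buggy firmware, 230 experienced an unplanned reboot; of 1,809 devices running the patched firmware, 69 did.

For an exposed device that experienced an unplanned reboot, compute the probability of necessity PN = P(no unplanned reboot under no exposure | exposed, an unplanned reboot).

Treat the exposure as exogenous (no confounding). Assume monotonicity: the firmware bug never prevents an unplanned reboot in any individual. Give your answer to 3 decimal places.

p₁ = P(outcome | exposed) = 230/4116 = 0.055879
p₀ = P(outcome | unexposed) = 69/1809 = 0.038143
Under exogeneity and monotonicity, PN = (p₁ − p₀) / p₁.
PN = (0.055879 − 0.038143) / 0.055879 = 0.017737 / 0.055879 ≈ 0.3174

PN ≈ 0.317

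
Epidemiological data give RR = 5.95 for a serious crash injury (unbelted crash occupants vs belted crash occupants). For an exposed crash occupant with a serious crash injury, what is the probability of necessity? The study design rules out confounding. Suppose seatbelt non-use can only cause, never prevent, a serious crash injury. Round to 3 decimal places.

Under exogeneity and monotonicity, PN = (RR − 1) / RR = 1 − 1/RR.
PN = (5.95 − 1) / 5.95 = 4.95 / 5.95 ≈ 0.8319

PN ≈ 0.832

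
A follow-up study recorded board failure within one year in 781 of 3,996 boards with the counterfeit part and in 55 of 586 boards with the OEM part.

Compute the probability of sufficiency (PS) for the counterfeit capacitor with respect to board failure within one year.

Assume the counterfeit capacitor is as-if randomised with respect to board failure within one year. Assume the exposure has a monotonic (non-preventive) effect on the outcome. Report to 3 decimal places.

PS ≈ 0.112

p₁ = P(outcome | exposed) = 781/3996 = 0.19545
p₀ = P(outcome | unexposed) = 55/586 = 0.093857
Under exogeneity and monotonicity, PS = (p₁ − p₀) / (1 − p₀).
PS = (0.19545 − 0.093857) / (1 − 0.093857) = 0.10159 / 0.90614 ≈ 0.1121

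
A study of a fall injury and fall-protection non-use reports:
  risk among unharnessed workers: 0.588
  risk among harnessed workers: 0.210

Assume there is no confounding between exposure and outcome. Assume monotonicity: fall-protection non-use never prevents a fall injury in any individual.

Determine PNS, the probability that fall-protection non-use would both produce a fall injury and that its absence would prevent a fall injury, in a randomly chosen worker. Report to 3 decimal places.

Let p₁ = 0.588, p₀ = 0.21.
Under exogeneity and monotonicity, PNS = p₁ − p₀.
PNS = 0.588 − 0.21 = 0.378

PNS ≈ 0.378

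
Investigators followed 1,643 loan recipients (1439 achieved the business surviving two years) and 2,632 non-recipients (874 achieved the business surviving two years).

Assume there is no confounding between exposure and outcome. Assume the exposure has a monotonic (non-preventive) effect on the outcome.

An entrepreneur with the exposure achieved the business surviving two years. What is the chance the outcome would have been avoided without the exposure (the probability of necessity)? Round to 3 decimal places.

PN ≈ 0.621

p₁ = P(outcome | exposed) = 1439/1643 = 0.87584
p₀ = P(outcome | unexposed) = 874/2632 = 0.33207
Under exogeneity and monotonicity, PN = (p₁ − p₀) / p₁.
PN = (0.87584 − 0.33207) / 0.87584 = 0.54377 / 0.87584 ≈ 0.6209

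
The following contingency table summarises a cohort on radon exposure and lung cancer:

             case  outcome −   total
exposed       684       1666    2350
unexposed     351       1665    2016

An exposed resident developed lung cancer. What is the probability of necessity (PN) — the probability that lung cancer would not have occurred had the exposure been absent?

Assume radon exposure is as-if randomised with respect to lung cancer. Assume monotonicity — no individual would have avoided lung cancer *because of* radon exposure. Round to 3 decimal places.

p₁ = P(outcome | exposed) = 684/2350 = 0.29106
p₀ = P(outcome | unexposed) = 351/2016 = 0.17411
Under exogeneity and monotonicity, PN = (p₁ − p₀)/p₁.
PN = (0.29106 − 0.17411) / 0.29106 ≈ 0.4018

PN ≈ 0.402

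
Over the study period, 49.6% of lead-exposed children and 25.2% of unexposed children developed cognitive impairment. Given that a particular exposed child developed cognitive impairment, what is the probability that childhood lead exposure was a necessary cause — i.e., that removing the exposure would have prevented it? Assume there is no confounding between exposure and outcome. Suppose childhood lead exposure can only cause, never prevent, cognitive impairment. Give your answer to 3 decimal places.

p₁ = 0.496, p₀ = 0.252.
Under exogeneity and monotonicity, PN = (p₁ − p₀) / p₁.
PN = (0.496 − 0.252) / 0.496 = 0.244 / 0.496 ≈ 0.4919

PN ≈ 0.492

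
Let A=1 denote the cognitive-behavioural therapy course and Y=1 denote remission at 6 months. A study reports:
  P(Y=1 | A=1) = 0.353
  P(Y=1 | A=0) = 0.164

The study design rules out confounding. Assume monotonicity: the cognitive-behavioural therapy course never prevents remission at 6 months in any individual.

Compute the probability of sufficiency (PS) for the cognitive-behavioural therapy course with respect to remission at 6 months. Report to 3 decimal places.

Let p₁ = 0.353, p₀ = 0.164.
Under exogeneity and monotonicity, PS = (p₁ − p₀) / (1 − p₀).
PS = (0.353 − 0.164) / (1 − 0.164) = 0.189 / 0.836 ≈ 0.2261

PS ≈ 0.226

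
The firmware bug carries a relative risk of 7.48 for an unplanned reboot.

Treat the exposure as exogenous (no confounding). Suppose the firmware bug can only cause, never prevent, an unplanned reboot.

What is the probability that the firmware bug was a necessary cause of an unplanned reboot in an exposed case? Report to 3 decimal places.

PN ≈ 0.866

Under exogeneity and monotonicity, PN = (RR − 1) / RR = 1 − 1/RR.
PN = (7.48 − 1) / 7.48 = 6.48 / 7.48 ≈ 0.8663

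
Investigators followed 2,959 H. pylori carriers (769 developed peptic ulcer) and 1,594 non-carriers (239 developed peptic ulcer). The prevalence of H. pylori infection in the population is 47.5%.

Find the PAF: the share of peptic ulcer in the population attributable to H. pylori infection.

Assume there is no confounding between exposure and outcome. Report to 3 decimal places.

p₁ = P(outcome | exposed) = 769/2959 = 0.25989
p₀ = P(outcome | unexposed) = 239/1594 = 0.14994
Overall risk P(Y=1) = π·p₁ + (1−π)·p₀ = 0.475×0.25989 + 0.525×0.14994 = 0.20216.
Under exogeneity, PAF = [P(Y=1) − p₀] / P(Y=1).
PAF = (0.20216 − 0.14994) / 0.20216 ≈ 0.2583

PAF ≈ 0.258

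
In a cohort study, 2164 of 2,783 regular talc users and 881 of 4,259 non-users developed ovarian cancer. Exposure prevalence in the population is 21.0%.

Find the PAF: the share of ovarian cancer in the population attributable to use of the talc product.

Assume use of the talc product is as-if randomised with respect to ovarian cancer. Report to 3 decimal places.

p₁ = P(outcome | exposed) = 2164/2783 = 0.77758
p₀ = P(outcome | unexposed) = 881/4259 = 0.20686
Overall risk P(Y=1) = π·p₁ + (1−π)·p₀ = 0.21×0.77758 + 0.79×0.20686 = 0.32671.
Under exogeneity, PAF = [P(Y=1) − p₀] / P(Y=1).
PAF = (0.32671 − 0.20686) / 0.32671 ≈ 0.3668

PAF ≈ 0.367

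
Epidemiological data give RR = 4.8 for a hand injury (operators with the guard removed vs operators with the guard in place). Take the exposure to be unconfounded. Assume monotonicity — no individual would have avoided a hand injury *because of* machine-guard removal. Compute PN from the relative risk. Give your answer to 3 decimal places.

PN ≈ 0.792

Under exogeneity and monotonicity, PN = (RR − 1) / RR = 1 − 1/RR.
PN = (4.8 − 1) / 4.8 = 3.8 / 4.8 ≈ 0.7917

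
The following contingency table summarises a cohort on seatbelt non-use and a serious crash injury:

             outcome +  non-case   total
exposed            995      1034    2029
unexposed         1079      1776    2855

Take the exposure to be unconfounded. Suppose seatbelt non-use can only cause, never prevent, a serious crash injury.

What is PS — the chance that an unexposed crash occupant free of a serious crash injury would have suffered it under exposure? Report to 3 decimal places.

PS ≈ 0.181

p₁ = P(outcome | exposed) = 995/2029 = 0.49039
p₀ = P(outcome | unexposed) = 1079/2855 = 0.37793
Under exogeneity and monotonicity, PS = (p₁ − p₀) / (1 − p₀).
PS = (0.49039 − 0.37793) / (1 − 0.37793) = 0.11246 / 0.62207 ≈ 0.1808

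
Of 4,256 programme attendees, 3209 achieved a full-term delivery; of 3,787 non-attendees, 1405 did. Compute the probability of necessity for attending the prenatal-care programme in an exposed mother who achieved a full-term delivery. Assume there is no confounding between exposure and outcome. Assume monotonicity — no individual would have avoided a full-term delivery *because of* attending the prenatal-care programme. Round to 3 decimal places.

p₁ = P(outcome | exposed) = 3209/4256 = 0.75399
p₀ = P(outcome | unexposed) = 1405/3787 = 0.37101
Under exogeneity and monotonicity, PN = (p₁ − p₀) / p₁.
PN = (0.75399 − 0.37101) / 0.75399 = 0.38299 / 0.75399 ≈ 0.5079

PN ≈ 0.508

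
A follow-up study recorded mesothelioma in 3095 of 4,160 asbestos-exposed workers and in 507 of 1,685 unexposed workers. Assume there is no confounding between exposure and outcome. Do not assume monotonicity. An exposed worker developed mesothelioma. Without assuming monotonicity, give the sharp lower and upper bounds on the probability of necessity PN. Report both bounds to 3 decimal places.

p₁ = P(outcome | exposed) = 3095/4160 = 0.74399
p₀ = P(outcome | unexposed) = 507/1685 = 0.30089
Under exogeneity alone the bounds on PN are max{0,(p₁−p₀)/p₁} ≤ PN ≤ min{1,(1−p₀)/p₁}.
  lower = (p₁ − p₀)/p₁ = 0.4431 / 0.74399 ≈ 0.5956
  upper = min{1, (1 − p₀)/p₁} = 0.69911 / 0.74399 ≈ 0.9397

0.596 ≤ PN ≤ 0.940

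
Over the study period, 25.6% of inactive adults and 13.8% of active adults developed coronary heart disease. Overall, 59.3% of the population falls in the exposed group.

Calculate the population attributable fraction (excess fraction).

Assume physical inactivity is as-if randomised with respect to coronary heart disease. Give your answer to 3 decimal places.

PAF ≈ 0.336

p₁ = 0.256, p₀ = 0.138.
Overall risk P(Y=1) = π·p₁ + (1−π)·p₀ = 0.593×0.256 + 0.407×0.138 = 0.20797.
Under exogeneity, PAF = [P(Y=1) − p₀] / P(Y=1).
PAF = (0.20797 − 0.138) / 0.20797 ≈ 0.3365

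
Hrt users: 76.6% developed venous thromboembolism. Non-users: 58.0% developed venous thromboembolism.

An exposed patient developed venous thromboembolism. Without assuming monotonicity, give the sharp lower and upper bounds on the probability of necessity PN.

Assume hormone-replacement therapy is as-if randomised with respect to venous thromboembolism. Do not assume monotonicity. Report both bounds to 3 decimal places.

0.243 ≤ PN ≤ 0.548

p₁ = 0.766, p₀ = 0.58.
Under exogeneity alone the bounds on PN are max{0,(p₁−p₀)/p₁} ≤ PN ≤ min{1,(1−p₀)/p₁}.
  lower = (p₁ − p₀)/p₁ = 0.186 / 0.766 ≈ 0.2428
  upper = min{1, (1 − p₀)/p₁} = 0.42 / 0.766 ≈ 0.5483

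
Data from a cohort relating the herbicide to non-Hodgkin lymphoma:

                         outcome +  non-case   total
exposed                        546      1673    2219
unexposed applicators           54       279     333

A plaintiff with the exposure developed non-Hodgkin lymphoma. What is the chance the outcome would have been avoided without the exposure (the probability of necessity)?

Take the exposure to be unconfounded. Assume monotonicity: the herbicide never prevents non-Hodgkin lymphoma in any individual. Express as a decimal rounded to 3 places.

PN ≈ 0.341

p₁ = P(outcome | exposed) = 546/2219 = 0.24606
p₀ = P(outcome | unexposed) = 54/333 = 0.16216
Under exogeneity and monotonicity, PN = (p₁ − p₀)/p₁.
PN = (0.24606 − 0.16216) / 0.24606 ≈ 0.3410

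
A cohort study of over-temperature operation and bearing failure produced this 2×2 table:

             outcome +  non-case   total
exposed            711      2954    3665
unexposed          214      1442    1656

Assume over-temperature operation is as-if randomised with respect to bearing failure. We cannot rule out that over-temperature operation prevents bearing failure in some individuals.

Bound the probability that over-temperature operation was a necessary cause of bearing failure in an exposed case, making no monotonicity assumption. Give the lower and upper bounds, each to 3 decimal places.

0.334 ≤ PN ≤ 1.000

p₁ = P(outcome | exposed) = 711/3665 = 0.194
p₀ = P(outcome | unexposed) = 214/1656 = 0.12923
Under exogeneity alone the bounds on PN are max{0,(p₁−p₀)/p₁} ≤ PN ≤ min{1,(1−p₀)/p₁}.
  lower = (p₁ − p₀)/p₁ = 0.06477 / 0.194 ≈ 0.3339
  upper = min{1, (1 − p₀)/p₁} = 0.87077 / 0.194 ≈ 4.4886 → capped at 1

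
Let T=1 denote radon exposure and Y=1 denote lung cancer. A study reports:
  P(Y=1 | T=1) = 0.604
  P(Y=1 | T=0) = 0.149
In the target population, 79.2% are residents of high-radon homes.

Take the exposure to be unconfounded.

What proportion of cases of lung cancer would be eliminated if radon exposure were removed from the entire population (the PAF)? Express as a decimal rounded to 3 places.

Let p₁ = 0.604, p₀ = 0.149.
Overall risk P(Y=1) = π·p₁ + (1−π)·p₀ = 0.792×0.604 + 0.208×0.149 = 0.50936.
Under exogeneity, PAF = [P(Y=1) − p₀] / P(Y=1).
PAF = (0.50936 − 0.149) / 0.50936 ≈ 0.7075

PAF ≈ 0.707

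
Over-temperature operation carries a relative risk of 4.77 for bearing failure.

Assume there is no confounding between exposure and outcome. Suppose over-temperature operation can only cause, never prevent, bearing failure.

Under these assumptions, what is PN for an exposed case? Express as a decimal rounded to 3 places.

PN ≈ 0.790

Under exogeneity and monotonicity, PN = (RR − 1) / RR = 1 − 1/RR.
PN = (4.77 − 1) / 4.77 = 3.77 / 4.77 ≈ 0.7904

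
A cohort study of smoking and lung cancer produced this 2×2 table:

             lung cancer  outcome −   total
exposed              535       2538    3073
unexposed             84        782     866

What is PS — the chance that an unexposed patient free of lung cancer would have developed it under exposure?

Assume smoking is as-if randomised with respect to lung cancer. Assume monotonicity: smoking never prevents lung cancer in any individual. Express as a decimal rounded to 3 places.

p₁ = P(outcome | exposed) = 535/3073 = 0.1741
p₀ = P(outcome | unexposed) = 84/866 = 0.096998
Under exogeneity and monotonicity, PS = (p₁ − p₀)/(1 − p₀).
PS = (0.1741 − 0.096998) / 0.903 ≈ 0.0854

PS ≈ 0.085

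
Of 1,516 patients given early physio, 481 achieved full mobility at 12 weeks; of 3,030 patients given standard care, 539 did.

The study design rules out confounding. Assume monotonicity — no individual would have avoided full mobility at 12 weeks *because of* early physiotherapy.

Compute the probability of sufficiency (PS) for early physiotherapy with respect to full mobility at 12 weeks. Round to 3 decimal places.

p₁ = P(outcome | exposed) = 481/1516 = 0.31728
p₀ = P(outcome | unexposed) = 539/3030 = 0.17789
Under exogeneity and monotonicity, PS = (p₁ − p₀) / (1 − p₀).
PS = (0.31728 − 0.17789) / (1 − 0.17789) = 0.13939 / 0.82211 ≈ 0.1696

PS ≈ 0.170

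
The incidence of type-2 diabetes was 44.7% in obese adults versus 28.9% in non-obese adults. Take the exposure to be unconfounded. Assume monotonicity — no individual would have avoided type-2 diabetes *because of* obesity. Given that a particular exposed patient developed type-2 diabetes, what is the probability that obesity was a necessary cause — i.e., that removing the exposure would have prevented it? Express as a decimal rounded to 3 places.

p₁ = 0.447, p₀ = 0.289.
Under exogeneity and monotonicity, PN = (p₁ − p₀) / p₁.
PN = (0.447 − 0.289) / 0.447 = 0.158 / 0.447 ≈ 0.3535

PN ≈ 0.353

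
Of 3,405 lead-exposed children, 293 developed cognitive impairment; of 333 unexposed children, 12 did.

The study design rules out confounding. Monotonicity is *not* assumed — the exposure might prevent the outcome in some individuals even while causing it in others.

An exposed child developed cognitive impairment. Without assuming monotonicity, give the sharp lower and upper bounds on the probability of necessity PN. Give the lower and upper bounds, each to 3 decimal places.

p₁ = P(outcome | exposed) = 293/3405 = 0.08605
p₀ = P(outcome | unexposed) = 12/333 = 0.036036
Under exogeneity alone the bounds on PN are max{0,(p₁−p₀)/p₁} ≤ PN ≤ min{1,(1−p₀)/p₁}.
  lower = (p₁ − p₀)/p₁ = 0.050014 / 0.08605 ≈ 0.5812
  upper = min{1, (1 − p₀)/p₁} = 0.96396 / 0.08605 ≈ 11.2024 → capped at 1

0.581 ≤ PN ≤ 1.000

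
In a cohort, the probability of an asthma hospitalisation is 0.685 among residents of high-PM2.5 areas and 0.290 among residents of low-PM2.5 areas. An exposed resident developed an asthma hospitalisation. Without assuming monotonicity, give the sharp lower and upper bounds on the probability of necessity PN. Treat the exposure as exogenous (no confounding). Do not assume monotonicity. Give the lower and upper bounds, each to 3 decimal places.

Let p₁ = 0.685, p₀ = 0.29.
Under exogeneity alone the bounds on PN are max{0,(p₁−p₀)/p₁} ≤ PN ≤ min{1,(1−p₀)/p₁}.
  lower = (p₁ − p₀)/p₁ = 0.395 / 0.685 ≈ 0.5766
  upper = min{1, (1 − p₀)/p₁} = 0.71 / 0.685 ≈ 1.0365 → capped at 1

0.577 ≤ PN ≤ 1.000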